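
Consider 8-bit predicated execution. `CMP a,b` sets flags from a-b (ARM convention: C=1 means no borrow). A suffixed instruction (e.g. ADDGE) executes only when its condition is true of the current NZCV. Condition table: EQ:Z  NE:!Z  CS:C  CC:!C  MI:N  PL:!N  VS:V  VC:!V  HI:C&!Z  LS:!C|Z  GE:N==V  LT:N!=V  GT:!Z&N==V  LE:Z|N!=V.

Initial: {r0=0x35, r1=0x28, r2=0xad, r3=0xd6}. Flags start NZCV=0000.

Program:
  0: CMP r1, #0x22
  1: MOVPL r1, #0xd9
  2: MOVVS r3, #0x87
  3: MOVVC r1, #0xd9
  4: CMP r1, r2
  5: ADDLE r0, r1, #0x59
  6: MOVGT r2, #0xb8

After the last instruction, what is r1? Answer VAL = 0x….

VAL = 0xd9

[0] flags=0010 → (cmp)
[1] flags=0010 PL?T → r1=0xd9
[2] flags=0010 VS?F → skip
[3] flags=0010 VC?T → r1=0xd9
[4] flags=0010 → (cmp)
[5] flags=0010 LE?F → skip
[6] flags=0010 GT?T → r2=0xb8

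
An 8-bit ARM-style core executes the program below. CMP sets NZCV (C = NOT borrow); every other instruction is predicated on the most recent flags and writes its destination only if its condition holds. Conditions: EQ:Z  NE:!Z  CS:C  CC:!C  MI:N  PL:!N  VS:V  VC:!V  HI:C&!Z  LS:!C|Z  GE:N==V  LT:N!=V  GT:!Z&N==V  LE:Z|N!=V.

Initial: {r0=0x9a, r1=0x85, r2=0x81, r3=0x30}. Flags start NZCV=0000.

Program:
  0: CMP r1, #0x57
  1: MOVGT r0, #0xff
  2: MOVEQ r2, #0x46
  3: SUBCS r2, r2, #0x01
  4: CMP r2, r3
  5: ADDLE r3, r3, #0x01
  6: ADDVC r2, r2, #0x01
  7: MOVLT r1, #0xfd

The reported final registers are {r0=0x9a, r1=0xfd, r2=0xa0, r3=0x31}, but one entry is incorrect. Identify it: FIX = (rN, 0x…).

[0] flags=0011 → (cmp)
[1] flags=0011 GT?F → skip
[2] flags=0011 EQ?F → skip
[3] flags=0011 CS?T → r2=0x80
[4] flags=0011 → (cmp)
[5] flags=0011 LE?T → r3=0x31
[6] flags=0011 VC?F → skip
[7] flags=0011 LT?T → r1=0xfd

FIX = (r2, 0x80)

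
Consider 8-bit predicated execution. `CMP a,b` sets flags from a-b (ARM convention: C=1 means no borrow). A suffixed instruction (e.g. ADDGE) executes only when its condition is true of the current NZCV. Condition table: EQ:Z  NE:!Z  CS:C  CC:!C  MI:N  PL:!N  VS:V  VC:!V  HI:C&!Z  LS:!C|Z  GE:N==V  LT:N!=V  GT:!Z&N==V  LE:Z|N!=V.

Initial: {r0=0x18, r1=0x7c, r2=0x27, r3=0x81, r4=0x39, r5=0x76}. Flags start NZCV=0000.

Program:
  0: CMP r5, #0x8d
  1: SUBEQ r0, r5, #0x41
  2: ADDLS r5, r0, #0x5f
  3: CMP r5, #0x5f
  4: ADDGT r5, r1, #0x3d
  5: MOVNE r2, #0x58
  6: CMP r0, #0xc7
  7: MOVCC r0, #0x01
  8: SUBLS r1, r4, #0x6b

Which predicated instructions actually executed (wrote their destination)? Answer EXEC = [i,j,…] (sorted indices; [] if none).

0: ✓ CMP  NZCV=1001
1: · SUBEQ
2: ✓ ADDLS  r5←0x77
3: ✓ CMP  NZCV=0010
4: ✓ ADDGT  r5←0xb9
5: ✓ MOVNE  r2←0x58
6: ✓ CMP  NZCV=0000
7: ✓ MOVCC  r0←0x01
8: ✓ SUBLS  r1←0xce

EXEC = [2,4,5,7,8]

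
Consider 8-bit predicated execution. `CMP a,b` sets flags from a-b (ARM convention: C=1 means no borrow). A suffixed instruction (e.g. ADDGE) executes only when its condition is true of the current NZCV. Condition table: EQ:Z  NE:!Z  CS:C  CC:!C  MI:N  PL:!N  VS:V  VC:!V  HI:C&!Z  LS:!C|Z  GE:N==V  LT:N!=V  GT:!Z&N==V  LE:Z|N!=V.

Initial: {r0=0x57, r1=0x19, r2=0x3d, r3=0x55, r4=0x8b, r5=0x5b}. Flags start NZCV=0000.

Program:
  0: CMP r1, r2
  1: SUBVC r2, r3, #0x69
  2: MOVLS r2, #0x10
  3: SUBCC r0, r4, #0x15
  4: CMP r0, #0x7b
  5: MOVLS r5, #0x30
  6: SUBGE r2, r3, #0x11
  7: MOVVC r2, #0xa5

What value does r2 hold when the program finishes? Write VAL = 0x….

VAL = 0xa5

[0] flags=1000 → (cmp)
[1] flags=1000 VC?T → r2=0xec
[2] flags=1000 LS?T → r2=0x10
[3] flags=1000 CC?T → r0=0x76
[4] flags=1000 → (cmp)
[5] flags=1000 LS?T → r5=0x30
[6] flags=1000 GE?F → skip
[7] flags=1000 VC?T → r2=0xa5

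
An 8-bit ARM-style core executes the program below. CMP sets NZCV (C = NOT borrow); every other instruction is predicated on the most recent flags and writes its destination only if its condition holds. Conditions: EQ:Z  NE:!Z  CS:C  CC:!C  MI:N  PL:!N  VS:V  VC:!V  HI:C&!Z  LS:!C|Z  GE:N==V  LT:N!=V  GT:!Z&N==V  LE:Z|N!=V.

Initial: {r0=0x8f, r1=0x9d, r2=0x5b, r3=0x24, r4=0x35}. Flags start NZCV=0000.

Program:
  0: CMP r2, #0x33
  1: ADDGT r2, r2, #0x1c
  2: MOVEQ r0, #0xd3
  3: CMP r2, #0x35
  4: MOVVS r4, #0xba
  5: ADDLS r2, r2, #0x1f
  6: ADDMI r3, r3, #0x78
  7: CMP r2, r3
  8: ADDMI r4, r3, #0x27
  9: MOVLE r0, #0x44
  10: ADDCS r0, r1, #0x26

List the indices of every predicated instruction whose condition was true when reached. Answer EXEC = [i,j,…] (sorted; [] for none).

[0] flags=0010 → (cmp)
[1] flags=0010 GT?T → r2=0x77
[2] flags=0010 EQ?F → skip
[3] flags=0010 → (cmp)
[4] flags=0010 VS?F → skip
[5] flags=0010 LS?F → skip
[6] flags=0010 MI?F → skip
[7] flags=0010 → (cmp)
[8] flags=0010 MI?F → skip
[9] flags=0010 LE?F → skip
[10] flags=0010 CS?T → r0=0xc3

EXEC = [1,10]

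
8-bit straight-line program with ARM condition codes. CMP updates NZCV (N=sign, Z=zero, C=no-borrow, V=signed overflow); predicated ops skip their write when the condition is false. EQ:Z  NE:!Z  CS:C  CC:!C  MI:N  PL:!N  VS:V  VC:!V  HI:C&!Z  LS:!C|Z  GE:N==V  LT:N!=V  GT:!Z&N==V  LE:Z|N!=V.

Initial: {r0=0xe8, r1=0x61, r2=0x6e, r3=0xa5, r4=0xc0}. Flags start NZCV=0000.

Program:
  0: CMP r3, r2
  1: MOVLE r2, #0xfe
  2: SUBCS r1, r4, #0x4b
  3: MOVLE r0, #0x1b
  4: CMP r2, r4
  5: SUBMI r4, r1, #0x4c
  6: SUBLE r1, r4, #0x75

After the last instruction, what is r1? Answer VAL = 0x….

[0] flags=0011 → (cmp)
[1] flags=0011 LE?T → r2=0xfe
[2] flags=0011 CS?T → r1=0x75
[3] flags=0011 LE?T → r0=0x1b
[4] flags=0010 → (cmp)
[5] flags=0010 MI?F → skip
[6] flags=0010 LE?F → skip

VAL = 0x75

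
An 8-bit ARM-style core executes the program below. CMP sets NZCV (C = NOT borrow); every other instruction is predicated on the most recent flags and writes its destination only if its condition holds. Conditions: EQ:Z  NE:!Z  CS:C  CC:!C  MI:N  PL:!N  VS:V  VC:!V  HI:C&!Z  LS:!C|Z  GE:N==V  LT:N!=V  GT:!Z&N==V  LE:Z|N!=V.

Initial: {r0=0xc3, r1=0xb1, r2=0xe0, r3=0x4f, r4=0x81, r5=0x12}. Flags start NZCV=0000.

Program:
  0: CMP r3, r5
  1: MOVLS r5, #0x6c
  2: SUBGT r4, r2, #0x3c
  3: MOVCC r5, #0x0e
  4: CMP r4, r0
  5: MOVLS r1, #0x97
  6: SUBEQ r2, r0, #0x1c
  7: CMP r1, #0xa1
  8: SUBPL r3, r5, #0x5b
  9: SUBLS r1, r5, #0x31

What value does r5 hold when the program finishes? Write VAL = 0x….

VAL = 0x12

[0] flags=0010 → (cmp)
[1] flags=0010 LS?F → skip
[2] flags=0010 GT?T → r4=0xa4
[3] flags=0010 CC?F → skip
[4] flags=1000 → (cmp)
[5] flags=1000 LS?T → r1=0x97
[6] flags=1000 EQ?F → skip
[7] flags=1000 → (cmp)
[8] flags=1000 PL?F → skip
[9] flags=1000 LS?T → r1=0xe1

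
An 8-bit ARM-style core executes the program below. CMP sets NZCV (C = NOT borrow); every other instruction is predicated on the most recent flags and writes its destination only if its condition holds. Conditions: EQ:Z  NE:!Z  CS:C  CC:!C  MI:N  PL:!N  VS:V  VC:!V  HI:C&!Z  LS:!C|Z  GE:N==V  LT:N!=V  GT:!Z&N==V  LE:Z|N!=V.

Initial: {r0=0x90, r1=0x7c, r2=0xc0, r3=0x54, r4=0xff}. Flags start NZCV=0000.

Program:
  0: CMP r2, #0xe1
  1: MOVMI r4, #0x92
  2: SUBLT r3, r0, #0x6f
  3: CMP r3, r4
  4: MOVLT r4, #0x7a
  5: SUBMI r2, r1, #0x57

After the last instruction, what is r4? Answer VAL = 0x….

VAL = 0x92

[0] flags=1000 → (cmp)
[1] flags=1000 MI?T → r4=0x92
[2] flags=1000 LT?T → r3=0x21
[3] flags=1001 → (cmp)
[4] flags=1001 LT?F → skip
[5] flags=1001 MI?T → r2=0x25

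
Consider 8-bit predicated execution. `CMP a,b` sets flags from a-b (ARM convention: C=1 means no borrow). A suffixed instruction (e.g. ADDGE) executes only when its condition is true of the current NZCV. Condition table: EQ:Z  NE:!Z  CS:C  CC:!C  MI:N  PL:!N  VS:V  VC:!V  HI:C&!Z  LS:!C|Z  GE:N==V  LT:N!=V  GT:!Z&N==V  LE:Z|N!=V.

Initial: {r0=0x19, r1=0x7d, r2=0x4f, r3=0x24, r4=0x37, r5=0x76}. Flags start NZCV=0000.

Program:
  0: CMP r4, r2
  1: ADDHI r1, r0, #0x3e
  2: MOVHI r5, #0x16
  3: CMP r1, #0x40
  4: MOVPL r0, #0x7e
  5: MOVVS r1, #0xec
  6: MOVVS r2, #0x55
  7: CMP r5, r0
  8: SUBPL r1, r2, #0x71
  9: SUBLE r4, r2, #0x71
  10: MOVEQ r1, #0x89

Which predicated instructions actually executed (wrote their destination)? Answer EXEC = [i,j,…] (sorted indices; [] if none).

0: ✓ CMP  NZCV=1000
1: · ADDHI
2: · MOVHI
3: ✓ CMP  NZCV=0010
4: ✓ MOVPL  r0←0x7e
5: · MOVVS
6: · MOVVS
7: ✓ CMP  NZCV=1000
8: · SUBPL
9: ✓ SUBLE  r4←0xde
10: · MOVEQ

EXEC = [4,9]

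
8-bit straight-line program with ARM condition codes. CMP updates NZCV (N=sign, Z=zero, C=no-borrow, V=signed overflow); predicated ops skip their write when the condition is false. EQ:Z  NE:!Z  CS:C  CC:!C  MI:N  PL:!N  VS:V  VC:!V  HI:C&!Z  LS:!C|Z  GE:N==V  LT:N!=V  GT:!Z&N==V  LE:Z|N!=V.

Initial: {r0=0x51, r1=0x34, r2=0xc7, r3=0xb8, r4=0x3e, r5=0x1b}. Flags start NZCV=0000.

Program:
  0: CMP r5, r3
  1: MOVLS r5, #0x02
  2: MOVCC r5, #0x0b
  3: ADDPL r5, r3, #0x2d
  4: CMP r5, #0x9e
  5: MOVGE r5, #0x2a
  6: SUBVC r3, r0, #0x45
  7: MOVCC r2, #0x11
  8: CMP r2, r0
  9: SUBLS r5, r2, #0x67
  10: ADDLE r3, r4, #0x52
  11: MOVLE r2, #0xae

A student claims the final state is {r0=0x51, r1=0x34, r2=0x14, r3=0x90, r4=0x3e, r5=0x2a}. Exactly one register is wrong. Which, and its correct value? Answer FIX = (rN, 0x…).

FIX = (r2, 0xae)

0: ✓ CMP  NZCV=0000
1: ✓ MOVLS  r5←0x02
2: ✓ MOVCC  r5←0x0b
3: ✓ ADDPL  r5←0xe5
4: ✓ CMP  NZCV=0010
5: ✓ MOVGE  r5←0x2a
6: ✓ SUBVC  r3←0x0c
7: · MOVCC
8: ✓ CMP  NZCV=0011
9: · SUBLS
10: ✓ ADDLE  r3←0x90
11: ✓ MOVLE  r2←0xae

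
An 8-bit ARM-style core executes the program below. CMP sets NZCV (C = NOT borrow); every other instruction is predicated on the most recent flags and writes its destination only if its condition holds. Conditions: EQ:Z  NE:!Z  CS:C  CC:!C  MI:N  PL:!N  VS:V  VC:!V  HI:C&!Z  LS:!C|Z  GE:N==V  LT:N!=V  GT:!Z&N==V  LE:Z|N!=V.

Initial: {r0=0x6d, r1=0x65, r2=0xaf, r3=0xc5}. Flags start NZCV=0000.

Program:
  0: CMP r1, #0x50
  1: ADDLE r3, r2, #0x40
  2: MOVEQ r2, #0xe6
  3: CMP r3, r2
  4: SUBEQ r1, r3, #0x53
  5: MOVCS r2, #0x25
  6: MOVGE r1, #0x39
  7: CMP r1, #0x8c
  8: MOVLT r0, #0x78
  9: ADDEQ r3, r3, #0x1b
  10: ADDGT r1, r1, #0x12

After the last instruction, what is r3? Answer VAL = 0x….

VAL = 0xc5

0: ✓ CMP  NZCV=0010
1: · ADDLE
2: · MOVEQ
3: ✓ CMP  NZCV=0010
4: · SUBEQ
5: ✓ MOVCS  r2←0x25
6: ✓ MOVGE  r1←0x39
7: ✓ CMP  NZCV=1001
8: · MOVLT
9: · ADDEQ
10: ✓ ADDGT  r1←0x4b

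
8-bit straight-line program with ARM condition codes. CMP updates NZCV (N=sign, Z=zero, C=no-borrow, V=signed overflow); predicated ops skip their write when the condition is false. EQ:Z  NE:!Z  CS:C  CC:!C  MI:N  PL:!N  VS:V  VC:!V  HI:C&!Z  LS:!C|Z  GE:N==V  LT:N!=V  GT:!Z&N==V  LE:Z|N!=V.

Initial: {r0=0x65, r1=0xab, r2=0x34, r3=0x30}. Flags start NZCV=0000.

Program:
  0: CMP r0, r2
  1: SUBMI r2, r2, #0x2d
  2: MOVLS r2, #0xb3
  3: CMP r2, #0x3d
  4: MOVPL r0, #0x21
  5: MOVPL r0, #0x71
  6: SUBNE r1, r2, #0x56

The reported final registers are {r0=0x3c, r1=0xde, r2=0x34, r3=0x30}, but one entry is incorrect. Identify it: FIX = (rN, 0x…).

0: ✓ CMP  NZCV=0010
1: · SUBMI
2: · MOVLS
3: ✓ CMP  NZCV=1000
4: · MOVPL
5: · MOVPL
6: ✓ SUBNE  r1←0xde

FIX = (r0, 0x65)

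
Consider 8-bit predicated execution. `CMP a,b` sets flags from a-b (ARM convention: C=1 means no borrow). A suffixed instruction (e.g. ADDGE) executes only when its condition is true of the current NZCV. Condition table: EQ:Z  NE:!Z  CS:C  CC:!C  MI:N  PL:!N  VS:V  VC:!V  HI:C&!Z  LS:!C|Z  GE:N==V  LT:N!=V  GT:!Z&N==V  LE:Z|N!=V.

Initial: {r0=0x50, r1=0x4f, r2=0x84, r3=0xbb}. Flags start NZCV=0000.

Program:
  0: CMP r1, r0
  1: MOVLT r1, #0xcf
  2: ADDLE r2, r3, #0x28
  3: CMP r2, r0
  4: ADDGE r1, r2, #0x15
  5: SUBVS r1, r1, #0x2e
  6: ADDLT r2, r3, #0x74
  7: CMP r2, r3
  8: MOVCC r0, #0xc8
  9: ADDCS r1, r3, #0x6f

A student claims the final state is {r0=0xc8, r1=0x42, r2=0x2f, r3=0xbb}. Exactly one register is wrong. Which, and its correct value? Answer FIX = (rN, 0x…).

FIX = (r1, 0xcf)

0: ✓ CMP  NZCV=1000
1: ✓ MOVLT  r1←0xcf
2: ✓ ADDLE  r2←0xe3
3: ✓ CMP  NZCV=1010
4: · ADDGE
5: · SUBVS
6: ✓ ADDLT  r2←0x2f
7: ✓ CMP  NZCV=0000
8: ✓ MOVCC  r0←0xc8
9: · ADDCS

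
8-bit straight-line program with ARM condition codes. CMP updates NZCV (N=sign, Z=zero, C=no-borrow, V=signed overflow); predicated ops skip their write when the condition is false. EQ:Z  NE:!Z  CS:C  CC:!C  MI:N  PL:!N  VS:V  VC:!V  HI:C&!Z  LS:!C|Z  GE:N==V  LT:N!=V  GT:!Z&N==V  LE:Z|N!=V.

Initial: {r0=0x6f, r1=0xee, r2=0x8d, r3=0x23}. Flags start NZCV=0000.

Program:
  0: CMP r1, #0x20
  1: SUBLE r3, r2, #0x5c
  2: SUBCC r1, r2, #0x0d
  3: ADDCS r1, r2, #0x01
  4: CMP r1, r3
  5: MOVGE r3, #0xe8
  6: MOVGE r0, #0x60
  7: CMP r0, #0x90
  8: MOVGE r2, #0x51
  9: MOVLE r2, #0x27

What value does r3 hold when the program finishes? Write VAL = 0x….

VAL = 0x31

0: ✓ CMP  NZCV=1010
1: ✓ SUBLE  r3←0x31
2: · SUBCC
3: ✓ ADDCS  r1←0x8e
4: ✓ CMP  NZCV=0011
5: · MOVGE
6: · MOVGE
7: ✓ CMP  NZCV=1001
8: ✓ MOVGE  r2←0x51
9: · MOVLE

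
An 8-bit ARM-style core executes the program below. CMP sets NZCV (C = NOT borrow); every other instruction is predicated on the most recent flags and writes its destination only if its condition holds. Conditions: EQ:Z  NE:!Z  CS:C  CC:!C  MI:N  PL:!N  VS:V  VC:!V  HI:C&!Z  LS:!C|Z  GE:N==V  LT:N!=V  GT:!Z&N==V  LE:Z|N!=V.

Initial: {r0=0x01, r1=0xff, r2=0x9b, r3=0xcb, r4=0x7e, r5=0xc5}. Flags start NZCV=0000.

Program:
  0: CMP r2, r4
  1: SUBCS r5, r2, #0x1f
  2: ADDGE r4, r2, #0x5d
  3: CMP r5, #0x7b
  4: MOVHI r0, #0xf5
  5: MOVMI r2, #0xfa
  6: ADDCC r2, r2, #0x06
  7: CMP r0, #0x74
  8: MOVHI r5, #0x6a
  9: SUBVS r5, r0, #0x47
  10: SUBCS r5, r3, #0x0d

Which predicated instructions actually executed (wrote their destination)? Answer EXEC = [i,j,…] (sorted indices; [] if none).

0: ✓ CMP  NZCV=0011
1: ✓ SUBCS  r5←0x7c
2: · ADDGE
3: ✓ CMP  NZCV=0010
4: ✓ MOVHI  r0←0xf5
5: · MOVMI
6: · ADDCC
7: ✓ CMP  NZCV=1010
8: ✓ MOVHI  r5←0x6a
9: · SUBVS
10: ✓ SUBCS  r5←0xbe

EXEC = [1,4,8,10]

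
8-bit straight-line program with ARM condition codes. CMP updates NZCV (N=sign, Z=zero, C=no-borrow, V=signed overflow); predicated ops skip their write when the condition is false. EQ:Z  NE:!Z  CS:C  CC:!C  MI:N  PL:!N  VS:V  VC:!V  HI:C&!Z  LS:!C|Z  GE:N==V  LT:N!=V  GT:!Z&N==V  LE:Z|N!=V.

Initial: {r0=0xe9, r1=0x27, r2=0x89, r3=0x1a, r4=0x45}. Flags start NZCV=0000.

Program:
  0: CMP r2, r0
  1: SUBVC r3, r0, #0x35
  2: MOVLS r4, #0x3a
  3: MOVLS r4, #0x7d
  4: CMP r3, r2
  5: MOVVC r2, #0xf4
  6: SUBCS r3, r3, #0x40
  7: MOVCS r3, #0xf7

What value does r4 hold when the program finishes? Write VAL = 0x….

[0] flags=1000 → (cmp)
[1] flags=1000 VC?T → r3=0xb4
[2] flags=1000 LS?T → r4=0x3a
[3] flags=1000 LS?T → r4=0x7d
[4] flags=0010 → (cmp)
[5] flags=0010 VC?T → r2=0xf4
[6] flags=0010 CS?T → r3=0x74
[7] flags=0010 CS?T → r3=0xf7

VAL = 0x7d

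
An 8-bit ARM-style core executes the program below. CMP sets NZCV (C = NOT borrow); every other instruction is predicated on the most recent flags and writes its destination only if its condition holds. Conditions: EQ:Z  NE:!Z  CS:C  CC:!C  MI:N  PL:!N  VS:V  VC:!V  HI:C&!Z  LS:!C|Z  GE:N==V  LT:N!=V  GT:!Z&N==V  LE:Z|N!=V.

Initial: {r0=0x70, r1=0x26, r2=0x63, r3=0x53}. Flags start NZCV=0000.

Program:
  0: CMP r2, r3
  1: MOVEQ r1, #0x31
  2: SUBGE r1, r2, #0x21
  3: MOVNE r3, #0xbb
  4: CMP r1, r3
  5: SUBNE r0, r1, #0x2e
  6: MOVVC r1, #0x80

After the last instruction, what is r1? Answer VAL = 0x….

[0] flags=0010 → (cmp)
[1] flags=0010 EQ?F → skip
[2] flags=0010 GE?T → r1=0x42
[3] flags=0010 NE?T → r3=0xbb
[4] flags=1001 → (cmp)
[5] flags=1001 NE?T → r0=0x14
[6] flags=1001 VC?F → skip

VAL = 0x42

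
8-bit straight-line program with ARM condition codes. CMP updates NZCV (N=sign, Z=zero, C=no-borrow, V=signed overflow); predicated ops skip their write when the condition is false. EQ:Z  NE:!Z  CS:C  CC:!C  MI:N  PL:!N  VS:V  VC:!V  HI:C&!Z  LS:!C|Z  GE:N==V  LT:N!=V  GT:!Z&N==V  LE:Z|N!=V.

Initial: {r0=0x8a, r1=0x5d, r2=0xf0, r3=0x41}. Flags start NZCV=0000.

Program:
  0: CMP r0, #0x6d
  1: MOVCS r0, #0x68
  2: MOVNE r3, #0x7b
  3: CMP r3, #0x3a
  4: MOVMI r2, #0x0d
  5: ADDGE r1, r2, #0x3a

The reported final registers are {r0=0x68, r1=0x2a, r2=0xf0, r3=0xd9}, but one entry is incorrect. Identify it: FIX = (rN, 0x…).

FIX = (r3, 0x7b)

[0] flags=0011 → (cmp)
[1] flags=0011 CS?T → r0=0x68
[2] flags=0011 NE?T → r3=0x7b
[3] flags=0010 → (cmp)
[4] flags=0010 MI?F → skip
[5] flags=0010 GE?T → r1=0x2a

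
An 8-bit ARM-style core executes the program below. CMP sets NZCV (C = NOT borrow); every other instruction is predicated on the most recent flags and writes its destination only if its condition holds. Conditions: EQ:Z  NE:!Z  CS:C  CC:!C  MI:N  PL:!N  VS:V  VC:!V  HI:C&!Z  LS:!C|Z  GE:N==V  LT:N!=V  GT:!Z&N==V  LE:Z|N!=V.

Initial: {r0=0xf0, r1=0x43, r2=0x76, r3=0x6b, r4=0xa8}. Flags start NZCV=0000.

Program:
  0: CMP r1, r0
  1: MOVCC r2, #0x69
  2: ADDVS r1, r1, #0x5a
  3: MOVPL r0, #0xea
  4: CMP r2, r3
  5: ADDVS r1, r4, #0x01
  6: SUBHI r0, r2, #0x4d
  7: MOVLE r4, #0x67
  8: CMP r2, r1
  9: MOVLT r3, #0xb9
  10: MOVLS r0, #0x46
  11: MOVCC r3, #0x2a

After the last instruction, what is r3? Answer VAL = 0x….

[0] flags=0000 → (cmp)
[1] flags=0000 CC?T → r2=0x69
[2] flags=0000 VS?F → skip
[3] flags=0000 PL?T → r0=0xea
[4] flags=1000 → (cmp)
[5] flags=1000 VS?F → skip
[6] flags=1000 HI?F → skip
[7] flags=1000 LE?T → r4=0x67
[8] flags=0010 → (cmp)
[9] flags=0010 LT?F → skip
[10] flags=0010 LS?F → skip
[11] flags=0010 CC?F → skip

VAL = 0x6b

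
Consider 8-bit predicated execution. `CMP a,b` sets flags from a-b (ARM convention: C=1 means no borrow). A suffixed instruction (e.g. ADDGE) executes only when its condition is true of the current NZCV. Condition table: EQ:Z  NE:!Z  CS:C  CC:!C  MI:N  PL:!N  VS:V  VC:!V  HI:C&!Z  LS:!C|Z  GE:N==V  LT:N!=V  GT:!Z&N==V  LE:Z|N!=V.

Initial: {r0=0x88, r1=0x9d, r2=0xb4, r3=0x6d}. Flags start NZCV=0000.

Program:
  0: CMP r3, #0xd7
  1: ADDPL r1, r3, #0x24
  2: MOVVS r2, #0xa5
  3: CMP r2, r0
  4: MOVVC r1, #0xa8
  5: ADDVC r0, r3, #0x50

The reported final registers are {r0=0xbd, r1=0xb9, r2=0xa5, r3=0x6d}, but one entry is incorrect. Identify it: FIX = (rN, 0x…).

FIX = (r1, 0xa8)

[0] flags=1001 → (cmp)
[1] flags=1001 PL?F → skip
[2] flags=1001 VS?T → r2=0xa5
[3] flags=0010 → (cmp)
[4] flags=0010 VC?T → r1=0xa8
[5] flags=0010 VC?T → r0=0xbd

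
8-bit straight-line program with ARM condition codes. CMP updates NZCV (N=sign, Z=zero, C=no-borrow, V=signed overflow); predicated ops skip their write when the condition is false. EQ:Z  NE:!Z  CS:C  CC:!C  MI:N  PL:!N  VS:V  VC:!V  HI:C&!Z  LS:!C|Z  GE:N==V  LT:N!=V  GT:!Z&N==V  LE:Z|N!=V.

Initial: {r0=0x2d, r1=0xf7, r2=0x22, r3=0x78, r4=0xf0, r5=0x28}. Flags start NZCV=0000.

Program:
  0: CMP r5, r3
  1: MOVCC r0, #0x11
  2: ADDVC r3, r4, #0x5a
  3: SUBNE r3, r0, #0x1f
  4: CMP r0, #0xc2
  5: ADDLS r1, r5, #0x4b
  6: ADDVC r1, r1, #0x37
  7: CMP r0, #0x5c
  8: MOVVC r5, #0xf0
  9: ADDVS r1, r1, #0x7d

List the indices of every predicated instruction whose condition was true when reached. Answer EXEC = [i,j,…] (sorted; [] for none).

[0] flags=1000 → (cmp)
[1] flags=1000 CC?T → r0=0x11
[2] flags=1000 VC?T → r3=0x4a
[3] flags=1000 NE?T → r3=0xf2
[4] flags=0000 → (cmp)
[5] flags=0000 LS?T → r1=0x73
[6] flags=0000 VC?T → r1=0xaa
[7] flags=1000 → (cmp)
[8] flags=1000 VC?T → r5=0xf0
[9] flags=1000 VS?F → skip

EXEC = [1,2,3,5,6,8]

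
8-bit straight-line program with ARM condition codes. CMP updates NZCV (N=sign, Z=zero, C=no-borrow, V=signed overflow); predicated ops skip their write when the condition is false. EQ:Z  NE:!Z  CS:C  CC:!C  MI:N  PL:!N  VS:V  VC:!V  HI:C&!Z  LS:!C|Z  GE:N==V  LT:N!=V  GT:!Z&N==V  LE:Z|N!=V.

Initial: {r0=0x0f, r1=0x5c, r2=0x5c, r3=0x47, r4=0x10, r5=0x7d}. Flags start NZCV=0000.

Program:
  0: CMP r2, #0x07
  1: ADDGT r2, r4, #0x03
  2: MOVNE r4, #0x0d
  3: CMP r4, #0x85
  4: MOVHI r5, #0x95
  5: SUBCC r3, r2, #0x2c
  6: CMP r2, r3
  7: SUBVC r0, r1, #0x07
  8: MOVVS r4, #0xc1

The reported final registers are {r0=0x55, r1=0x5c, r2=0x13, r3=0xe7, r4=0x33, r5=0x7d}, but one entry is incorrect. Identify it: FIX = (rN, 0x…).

[0] flags=0010 → (cmp)
[1] flags=0010 GT?T → r2=0x13
[2] flags=0010 NE?T → r4=0x0d
[3] flags=1001 → (cmp)
[4] flags=1001 HI?F → skip
[5] flags=1001 CC?T → r3=0xe7
[6] flags=0000 → (cmp)
[7] flags=0000 VC?T → r0=0x55
[8] flags=0000 VS?F → skip

FIX = (r4, 0x0d)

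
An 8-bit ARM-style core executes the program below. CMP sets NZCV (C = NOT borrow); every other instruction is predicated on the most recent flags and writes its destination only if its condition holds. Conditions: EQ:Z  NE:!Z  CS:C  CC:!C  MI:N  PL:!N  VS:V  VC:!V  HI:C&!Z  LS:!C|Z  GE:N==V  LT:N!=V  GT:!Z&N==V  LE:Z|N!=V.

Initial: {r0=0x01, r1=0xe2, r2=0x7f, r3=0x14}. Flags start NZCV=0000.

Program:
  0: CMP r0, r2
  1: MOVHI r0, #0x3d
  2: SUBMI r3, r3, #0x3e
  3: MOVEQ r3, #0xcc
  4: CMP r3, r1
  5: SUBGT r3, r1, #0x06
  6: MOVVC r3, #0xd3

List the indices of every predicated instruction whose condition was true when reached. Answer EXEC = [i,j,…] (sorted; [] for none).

EXEC = [2,6]

[0] flags=1000 → (cmp)
[1] flags=1000 HI?F → skip
[2] flags=1000 MI?T → r3=0xd6
[3] flags=1000 EQ?F → skip
[4] flags=1000 → (cmp)
[5] flags=1000 GT?F → skip
[6] flags=1000 VC?T → r3=0xd3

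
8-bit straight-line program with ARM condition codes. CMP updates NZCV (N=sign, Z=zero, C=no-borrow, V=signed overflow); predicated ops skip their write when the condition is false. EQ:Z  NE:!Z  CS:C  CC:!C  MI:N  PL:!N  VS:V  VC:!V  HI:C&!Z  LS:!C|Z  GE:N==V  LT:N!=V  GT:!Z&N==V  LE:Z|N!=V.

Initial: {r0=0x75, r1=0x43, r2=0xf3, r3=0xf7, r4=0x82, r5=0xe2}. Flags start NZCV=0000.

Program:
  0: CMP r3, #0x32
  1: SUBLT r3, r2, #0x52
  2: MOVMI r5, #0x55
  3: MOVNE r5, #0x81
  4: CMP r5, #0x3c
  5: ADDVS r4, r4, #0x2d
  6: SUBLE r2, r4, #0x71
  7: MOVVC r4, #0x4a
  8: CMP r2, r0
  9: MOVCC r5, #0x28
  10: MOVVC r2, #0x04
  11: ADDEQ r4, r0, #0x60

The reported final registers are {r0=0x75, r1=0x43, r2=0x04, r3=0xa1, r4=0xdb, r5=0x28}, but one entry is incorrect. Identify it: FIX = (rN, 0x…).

FIX = (r4, 0xaf)

[0] flags=1010 → (cmp)
[1] flags=1010 LT?T → r3=0xa1
[2] flags=1010 MI?T → r5=0x55
[3] flags=1010 NE?T → r5=0x81
[4] flags=0011 → (cmp)
[5] flags=0011 VS?T → r4=0xaf
[6] flags=0011 LE?T → r2=0x3e
[7] flags=0011 VC?F → skip
[8] flags=1000 → (cmp)
[9] flags=1000 CC?T → r5=0x28
[10] flags=1000 VC?T → r2=0x04
[11] flags=1000 EQ?F → skip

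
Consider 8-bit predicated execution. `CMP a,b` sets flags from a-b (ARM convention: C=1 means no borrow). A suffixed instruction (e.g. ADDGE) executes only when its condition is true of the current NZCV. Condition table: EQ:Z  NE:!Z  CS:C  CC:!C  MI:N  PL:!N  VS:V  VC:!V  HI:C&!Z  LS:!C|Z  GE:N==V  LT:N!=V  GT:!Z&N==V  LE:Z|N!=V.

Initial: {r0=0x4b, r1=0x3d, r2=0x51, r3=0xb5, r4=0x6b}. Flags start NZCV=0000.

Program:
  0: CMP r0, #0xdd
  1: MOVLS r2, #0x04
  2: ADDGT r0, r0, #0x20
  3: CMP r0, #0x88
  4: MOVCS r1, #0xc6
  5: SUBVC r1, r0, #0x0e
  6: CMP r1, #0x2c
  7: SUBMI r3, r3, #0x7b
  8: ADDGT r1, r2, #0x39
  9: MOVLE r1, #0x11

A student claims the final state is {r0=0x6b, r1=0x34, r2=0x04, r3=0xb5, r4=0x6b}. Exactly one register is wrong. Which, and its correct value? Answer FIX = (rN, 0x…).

0: ✓ CMP  NZCV=0000
1: ✓ MOVLS  r2←0x04
2: ✓ ADDGT  r0←0x6b
3: ✓ CMP  NZCV=1001
4: · MOVCS
5: · SUBVC
6: ✓ CMP  NZCV=0010
7: · SUBMI
8: ✓ ADDGT  r1←0x3d
9: · MOVLE

FIX = (r1, 0x3d)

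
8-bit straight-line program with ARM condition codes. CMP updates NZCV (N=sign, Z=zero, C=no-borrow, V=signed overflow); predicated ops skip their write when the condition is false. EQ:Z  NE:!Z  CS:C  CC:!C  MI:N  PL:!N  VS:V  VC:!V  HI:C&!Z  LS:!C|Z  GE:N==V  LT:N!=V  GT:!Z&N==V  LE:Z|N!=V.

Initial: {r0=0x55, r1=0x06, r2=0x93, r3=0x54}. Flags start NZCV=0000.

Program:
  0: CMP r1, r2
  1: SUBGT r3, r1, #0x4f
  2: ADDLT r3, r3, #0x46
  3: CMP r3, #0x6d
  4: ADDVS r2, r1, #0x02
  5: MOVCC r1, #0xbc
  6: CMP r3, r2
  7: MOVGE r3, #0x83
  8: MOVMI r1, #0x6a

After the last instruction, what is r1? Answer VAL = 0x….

0: ✓ CMP  NZCV=0000
1: ✓ SUBGT  r3←0xb7
2: · ADDLT
3: ✓ CMP  NZCV=0011
4: ✓ ADDVS  r2←0x08
5: · MOVCC
6: ✓ CMP  NZCV=1010
7: · MOVGE
8: ✓ MOVMI  r1←0x6a

VAL = 0x6a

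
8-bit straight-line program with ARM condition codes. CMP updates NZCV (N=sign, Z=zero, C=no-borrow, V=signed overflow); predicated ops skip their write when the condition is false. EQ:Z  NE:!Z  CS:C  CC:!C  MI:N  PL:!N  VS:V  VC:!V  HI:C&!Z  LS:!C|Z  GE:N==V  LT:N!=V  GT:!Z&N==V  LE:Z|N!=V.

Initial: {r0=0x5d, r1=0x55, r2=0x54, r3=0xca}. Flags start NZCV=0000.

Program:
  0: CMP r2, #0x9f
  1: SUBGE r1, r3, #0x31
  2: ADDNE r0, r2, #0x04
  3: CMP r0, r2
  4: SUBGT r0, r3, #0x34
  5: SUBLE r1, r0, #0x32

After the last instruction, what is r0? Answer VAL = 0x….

VAL = 0x96

[0] flags=1001 → (cmp)
[1] flags=1001 GE?T → r1=0x99
[2] flags=1001 NE?T → r0=0x58
[3] flags=0010 → (cmp)
[4] flags=0010 GT?T → r0=0x96
[5] flags=0010 LE?F → skip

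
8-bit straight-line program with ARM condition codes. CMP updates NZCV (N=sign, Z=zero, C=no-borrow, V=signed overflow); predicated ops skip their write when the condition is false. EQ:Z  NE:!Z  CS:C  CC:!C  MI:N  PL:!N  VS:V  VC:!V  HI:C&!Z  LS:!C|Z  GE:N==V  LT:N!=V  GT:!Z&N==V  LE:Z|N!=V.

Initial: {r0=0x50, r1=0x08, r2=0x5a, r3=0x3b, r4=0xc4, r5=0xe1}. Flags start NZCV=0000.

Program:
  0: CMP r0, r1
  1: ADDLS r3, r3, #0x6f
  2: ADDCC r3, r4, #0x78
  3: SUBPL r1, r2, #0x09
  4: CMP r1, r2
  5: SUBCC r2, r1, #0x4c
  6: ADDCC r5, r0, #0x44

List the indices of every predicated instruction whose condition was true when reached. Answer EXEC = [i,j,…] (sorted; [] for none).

[0] flags=0010 → (cmp)
[1] flags=0010 LS?F → skip
[2] flags=0010 CC?F → skip
[3] flags=0010 PL?T → r1=0x51
[4] flags=1000 → (cmp)
[5] flags=1000 CC?T → r2=0x05
[6] flags=1000 CC?T → r5=0x94

EXEC = [3,5,6]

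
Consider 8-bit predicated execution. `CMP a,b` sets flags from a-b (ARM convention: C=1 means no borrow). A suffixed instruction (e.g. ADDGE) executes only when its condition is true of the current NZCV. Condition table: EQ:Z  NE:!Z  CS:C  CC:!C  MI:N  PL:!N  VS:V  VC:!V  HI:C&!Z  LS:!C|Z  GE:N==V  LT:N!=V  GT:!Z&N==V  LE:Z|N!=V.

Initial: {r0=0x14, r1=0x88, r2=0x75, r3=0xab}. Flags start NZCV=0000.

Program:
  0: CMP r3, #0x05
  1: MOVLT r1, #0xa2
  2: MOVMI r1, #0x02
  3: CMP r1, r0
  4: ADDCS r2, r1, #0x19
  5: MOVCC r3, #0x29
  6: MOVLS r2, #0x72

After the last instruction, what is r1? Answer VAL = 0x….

VAL = 0x02

0: ✓ CMP  NZCV=1010
1: ✓ MOVLT  r1←0xa2
2: ✓ MOVMI  r1←0x02
3: ✓ CMP  NZCV=1000
4: · ADDCS
5: ✓ MOVCC  r3←0x29
6: ✓ MOVLS  r2←0x72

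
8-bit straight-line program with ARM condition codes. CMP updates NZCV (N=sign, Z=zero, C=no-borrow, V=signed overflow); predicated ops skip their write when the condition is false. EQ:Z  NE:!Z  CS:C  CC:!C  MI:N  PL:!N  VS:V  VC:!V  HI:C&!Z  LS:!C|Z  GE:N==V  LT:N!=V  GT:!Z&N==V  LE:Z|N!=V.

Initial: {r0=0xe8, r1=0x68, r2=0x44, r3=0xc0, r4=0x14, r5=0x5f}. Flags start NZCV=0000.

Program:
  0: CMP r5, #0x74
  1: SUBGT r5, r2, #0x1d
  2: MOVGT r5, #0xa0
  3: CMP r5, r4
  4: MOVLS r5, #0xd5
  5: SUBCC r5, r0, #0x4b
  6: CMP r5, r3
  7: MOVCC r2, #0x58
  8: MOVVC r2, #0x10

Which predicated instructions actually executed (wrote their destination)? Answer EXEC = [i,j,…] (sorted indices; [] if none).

EXEC = [7]

[0] flags=1000 → (cmp)
[1] flags=1000 GT?F → skip
[2] flags=1000 GT?F → skip
[3] flags=0010 → (cmp)
[4] flags=0010 LS?F → skip
[5] flags=0010 CC?F → skip
[6] flags=1001 → (cmp)
[7] flags=1001 CC?T → r2=0x58
[8] flags=1001 VC?F → skip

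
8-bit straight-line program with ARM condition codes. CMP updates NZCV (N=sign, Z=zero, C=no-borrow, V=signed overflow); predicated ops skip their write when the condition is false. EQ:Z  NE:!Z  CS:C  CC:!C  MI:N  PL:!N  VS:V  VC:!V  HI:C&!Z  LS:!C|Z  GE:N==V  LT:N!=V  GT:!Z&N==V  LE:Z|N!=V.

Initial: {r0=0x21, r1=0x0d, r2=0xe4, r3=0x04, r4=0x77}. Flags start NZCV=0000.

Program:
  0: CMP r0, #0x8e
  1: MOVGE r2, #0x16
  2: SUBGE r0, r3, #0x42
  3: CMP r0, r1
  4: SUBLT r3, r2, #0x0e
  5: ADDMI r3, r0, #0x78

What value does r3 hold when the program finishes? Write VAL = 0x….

VAL = 0x3a

[0] flags=1001 → (cmp)
[1] flags=1001 GE?T → r2=0x16
[2] flags=1001 GE?T → r0=0xc2
[3] flags=1010 → (cmp)
[4] flags=1010 LT?T → r3=0x08
[5] flags=1010 MI?T → r3=0x3a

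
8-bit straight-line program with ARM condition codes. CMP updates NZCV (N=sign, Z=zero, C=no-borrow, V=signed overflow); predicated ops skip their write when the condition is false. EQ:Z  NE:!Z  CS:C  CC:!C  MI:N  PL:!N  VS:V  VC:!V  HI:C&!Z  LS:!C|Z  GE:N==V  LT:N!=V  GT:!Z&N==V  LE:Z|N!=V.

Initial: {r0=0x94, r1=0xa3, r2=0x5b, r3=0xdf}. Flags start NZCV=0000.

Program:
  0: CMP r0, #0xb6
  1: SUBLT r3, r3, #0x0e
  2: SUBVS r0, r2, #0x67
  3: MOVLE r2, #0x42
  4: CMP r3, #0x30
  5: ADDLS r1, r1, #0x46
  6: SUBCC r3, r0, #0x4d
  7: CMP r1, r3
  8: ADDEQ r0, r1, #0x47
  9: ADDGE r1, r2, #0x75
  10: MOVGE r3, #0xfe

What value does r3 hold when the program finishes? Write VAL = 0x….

0: ✓ CMP  NZCV=1000
1: ✓ SUBLT  r3←0xd1
2: · SUBVS
3: ✓ MOVLE  r2←0x42
4: ✓ CMP  NZCV=1010
5: · ADDLS
6: · SUBCC
7: ✓ CMP  NZCV=1000
8: · ADDEQ
9: · ADDGE
10: · MOVGE

VAL = 0xd1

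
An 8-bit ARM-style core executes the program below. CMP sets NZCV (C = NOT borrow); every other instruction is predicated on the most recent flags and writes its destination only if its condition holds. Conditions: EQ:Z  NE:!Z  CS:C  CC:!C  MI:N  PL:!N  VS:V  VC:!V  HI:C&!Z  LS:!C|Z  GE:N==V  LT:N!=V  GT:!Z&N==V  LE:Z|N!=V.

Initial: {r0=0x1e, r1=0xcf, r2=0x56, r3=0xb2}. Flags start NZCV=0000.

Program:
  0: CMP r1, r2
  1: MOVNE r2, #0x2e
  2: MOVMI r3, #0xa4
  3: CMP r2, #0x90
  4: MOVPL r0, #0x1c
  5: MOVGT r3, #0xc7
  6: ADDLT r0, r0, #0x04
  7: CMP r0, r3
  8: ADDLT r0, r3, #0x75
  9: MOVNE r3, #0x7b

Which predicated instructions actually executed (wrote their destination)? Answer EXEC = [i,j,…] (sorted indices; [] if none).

0: ✓ CMP  NZCV=0011
1: ✓ MOVNE  r2←0x2e
2: · MOVMI
3: ✓ CMP  NZCV=1001
4: · MOVPL
5: ✓ MOVGT  r3←0xc7
6: · ADDLT
7: ✓ CMP  NZCV=0000
8: · ADDLT
9: ✓ MOVNE  r3←0x7b

EXEC = [1,5,9]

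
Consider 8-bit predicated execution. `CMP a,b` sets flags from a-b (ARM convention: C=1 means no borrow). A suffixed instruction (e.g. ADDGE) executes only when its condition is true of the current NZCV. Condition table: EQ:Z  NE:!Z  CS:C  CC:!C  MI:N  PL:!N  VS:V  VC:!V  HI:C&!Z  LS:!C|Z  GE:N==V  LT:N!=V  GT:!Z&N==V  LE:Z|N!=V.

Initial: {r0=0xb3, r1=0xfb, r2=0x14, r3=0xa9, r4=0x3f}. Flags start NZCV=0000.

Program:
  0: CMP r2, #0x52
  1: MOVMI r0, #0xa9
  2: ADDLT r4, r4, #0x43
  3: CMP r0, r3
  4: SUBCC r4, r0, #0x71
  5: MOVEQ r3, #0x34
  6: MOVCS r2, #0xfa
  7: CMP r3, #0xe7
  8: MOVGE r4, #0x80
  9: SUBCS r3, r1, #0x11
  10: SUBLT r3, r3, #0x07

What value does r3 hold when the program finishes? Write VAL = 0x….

[0] flags=1000 → (cmp)
[1] flags=1000 MI?T → r0=0xa9
[2] flags=1000 LT?T → r4=0x82
[3] flags=0110 → (cmp)
[4] flags=0110 CC?F → skip
[5] flags=0110 EQ?T → r3=0x34
[6] flags=0110 CS?T → r2=0xfa
[7] flags=0000 → (cmp)
[8] flags=0000 GE?T → r4=0x80
[9] flags=0000 CS?F → skip
[10] flags=0000 LT?F → skip

VAL = 0x34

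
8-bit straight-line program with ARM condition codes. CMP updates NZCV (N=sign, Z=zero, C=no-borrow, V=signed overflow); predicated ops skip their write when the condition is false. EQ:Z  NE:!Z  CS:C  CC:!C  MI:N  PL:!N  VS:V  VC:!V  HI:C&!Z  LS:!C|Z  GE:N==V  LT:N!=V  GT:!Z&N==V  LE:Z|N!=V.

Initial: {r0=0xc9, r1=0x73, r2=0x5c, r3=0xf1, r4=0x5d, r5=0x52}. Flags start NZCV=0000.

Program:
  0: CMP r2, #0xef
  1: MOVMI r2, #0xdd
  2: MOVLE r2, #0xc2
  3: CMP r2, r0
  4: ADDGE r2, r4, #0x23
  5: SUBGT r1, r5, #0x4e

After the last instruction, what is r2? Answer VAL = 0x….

[0] flags=0000 → (cmp)
[1] flags=0000 MI?F → skip
[2] flags=0000 LE?F → skip
[3] flags=1001 → (cmp)
[4] flags=1001 GE?T → r2=0x80
[5] flags=1001 GT?T → r1=0x04

VAL = 0x80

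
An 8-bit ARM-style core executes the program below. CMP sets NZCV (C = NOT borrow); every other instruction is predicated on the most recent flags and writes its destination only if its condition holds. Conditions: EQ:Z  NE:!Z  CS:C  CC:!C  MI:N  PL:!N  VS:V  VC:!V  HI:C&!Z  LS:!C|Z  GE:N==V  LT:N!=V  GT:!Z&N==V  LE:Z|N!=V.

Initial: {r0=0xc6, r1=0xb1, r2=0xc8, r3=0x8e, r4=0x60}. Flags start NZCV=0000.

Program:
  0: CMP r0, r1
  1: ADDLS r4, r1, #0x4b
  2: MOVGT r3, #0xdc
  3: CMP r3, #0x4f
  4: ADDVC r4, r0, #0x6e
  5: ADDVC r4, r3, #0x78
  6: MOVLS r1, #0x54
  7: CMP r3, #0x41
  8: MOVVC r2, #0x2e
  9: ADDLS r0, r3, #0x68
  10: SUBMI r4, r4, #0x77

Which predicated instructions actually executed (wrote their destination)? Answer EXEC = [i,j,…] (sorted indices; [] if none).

[0] flags=0010 → (cmp)
[1] flags=0010 LS?F → skip
[2] flags=0010 GT?T → r3=0xdc
[3] flags=1010 → (cmp)
[4] flags=1010 VC?T → r4=0x34
[5] flags=1010 VC?T → r4=0x54
[6] flags=1010 LS?F → skip
[7] flags=1010 → (cmp)
[8] flags=1010 VC?T → r2=0x2e
[9] flags=1010 LS?F → skip
[10] flags=1010 MI?T → r4=0xdd

EXEC = [2,4,5,8,10]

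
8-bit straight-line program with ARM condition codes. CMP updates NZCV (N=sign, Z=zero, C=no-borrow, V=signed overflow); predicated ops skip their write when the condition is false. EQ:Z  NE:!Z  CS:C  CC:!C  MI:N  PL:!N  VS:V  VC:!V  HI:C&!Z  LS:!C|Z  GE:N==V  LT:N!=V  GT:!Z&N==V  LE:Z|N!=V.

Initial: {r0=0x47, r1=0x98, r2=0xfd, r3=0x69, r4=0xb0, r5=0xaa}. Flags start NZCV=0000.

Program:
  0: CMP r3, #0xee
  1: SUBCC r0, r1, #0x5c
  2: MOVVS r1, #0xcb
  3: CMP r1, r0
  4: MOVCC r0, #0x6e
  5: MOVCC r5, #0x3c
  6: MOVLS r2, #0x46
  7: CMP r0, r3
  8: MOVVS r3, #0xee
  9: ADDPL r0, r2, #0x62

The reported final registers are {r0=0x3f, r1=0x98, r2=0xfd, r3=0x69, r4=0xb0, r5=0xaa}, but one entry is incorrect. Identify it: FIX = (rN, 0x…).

[0] flags=0000 → (cmp)
[1] flags=0000 CC?T → r0=0x3c
[2] flags=0000 VS?F → skip
[3] flags=0011 → (cmp)
[4] flags=0011 CC?F → skip
[5] flags=0011 CC?F → skip
[6] flags=0011 LS?F → skip
[7] flags=1000 → (cmp)
[8] flags=1000 VS?F → skip
[9] flags=1000 PL?F → skip

FIX = (r0, 0x3c)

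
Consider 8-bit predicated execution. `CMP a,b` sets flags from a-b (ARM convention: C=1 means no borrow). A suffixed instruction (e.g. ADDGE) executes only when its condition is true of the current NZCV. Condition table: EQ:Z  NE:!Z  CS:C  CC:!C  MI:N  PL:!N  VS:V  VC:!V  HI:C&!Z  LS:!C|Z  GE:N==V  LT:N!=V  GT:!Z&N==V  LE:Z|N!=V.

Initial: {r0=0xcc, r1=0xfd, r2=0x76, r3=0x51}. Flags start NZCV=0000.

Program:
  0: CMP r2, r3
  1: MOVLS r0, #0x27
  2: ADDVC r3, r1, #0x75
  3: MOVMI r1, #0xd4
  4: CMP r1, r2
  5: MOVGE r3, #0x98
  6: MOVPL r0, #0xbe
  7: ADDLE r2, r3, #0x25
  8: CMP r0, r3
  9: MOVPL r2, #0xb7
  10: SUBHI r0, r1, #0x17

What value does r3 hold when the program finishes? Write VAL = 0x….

0: ✓ CMP  NZCV=0010
1: · MOVLS
2: ✓ ADDVC  r3←0x72
3: · MOVMI
4: ✓ CMP  NZCV=1010
5: · MOVGE
6: · MOVPL
7: ✓ ADDLE  r2←0x97
8: ✓ CMP  NZCV=0011
9: ✓ MOVPL  r2←0xb7
10: ✓ SUBHI  r0←0xe6

VAL = 0x72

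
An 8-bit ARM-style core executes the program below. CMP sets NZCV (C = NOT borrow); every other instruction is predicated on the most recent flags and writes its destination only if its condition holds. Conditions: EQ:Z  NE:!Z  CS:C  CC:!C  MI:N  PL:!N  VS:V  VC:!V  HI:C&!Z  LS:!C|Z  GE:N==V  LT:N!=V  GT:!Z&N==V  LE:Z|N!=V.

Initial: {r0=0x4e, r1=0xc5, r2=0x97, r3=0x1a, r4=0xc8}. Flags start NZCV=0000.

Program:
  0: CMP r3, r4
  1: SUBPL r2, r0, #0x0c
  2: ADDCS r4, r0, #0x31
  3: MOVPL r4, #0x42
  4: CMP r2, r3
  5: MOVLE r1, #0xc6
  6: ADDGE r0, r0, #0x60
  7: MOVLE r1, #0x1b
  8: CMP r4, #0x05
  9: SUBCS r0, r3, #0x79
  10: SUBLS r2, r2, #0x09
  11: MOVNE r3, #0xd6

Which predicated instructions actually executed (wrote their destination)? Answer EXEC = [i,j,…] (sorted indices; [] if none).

0: ✓ CMP  NZCV=0000
1: ✓ SUBPL  r2←0x42
2: · ADDCS
3: ✓ MOVPL  r4←0x42
4: ✓ CMP  NZCV=0010
5: · MOVLE
6: ✓ ADDGE  r0←0xae
7: · MOVLE
8: ✓ CMP  NZCV=0010
9: ✓ SUBCS  r0←0xa1
10: · SUBLS
11: ✓ MOVNE  r3←0xd6

EXEC = [1,3,6,9,11]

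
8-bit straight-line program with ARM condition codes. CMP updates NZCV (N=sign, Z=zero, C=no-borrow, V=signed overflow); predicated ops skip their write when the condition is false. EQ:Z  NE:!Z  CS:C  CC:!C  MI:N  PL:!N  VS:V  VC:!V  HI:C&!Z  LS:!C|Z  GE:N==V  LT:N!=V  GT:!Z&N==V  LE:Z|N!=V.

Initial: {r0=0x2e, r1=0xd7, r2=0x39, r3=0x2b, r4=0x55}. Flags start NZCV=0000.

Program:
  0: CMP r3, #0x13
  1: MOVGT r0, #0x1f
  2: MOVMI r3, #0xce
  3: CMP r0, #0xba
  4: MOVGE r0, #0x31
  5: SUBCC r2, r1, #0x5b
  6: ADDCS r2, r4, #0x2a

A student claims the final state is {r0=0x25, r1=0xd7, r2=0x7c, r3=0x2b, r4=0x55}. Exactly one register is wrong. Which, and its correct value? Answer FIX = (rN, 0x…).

FIX = (r0, 0x31)

0: ✓ CMP  NZCV=0010
1: ✓ MOVGT  r0←0x1f
2: · MOVMI
3: ✓ CMP  NZCV=0000
4: ✓ MOVGE  r0←0x31
5: ✓ SUBCC  r2←0x7c
6: · ADDCS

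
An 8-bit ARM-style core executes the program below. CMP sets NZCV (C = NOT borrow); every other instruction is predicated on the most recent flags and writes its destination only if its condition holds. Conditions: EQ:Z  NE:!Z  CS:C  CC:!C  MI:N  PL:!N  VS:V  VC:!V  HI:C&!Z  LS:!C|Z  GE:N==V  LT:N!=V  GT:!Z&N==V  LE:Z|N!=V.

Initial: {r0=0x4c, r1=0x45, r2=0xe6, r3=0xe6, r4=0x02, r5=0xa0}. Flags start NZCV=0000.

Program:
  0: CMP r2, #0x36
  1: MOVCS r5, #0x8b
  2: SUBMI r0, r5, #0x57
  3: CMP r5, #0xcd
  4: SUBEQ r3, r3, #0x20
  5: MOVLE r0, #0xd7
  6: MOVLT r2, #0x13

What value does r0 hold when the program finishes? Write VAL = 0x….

[0] flags=1010 → (cmp)
[1] flags=1010 CS?T → r5=0x8b
[2] flags=1010 MI?T → r0=0x34
[3] flags=1000 → (cmp)
[4] flags=1000 EQ?F → skip
[5] flags=1000 LE?T → r0=0xd7
[6] flags=1000 LT?T → r2=0x13

VAL = 0xd7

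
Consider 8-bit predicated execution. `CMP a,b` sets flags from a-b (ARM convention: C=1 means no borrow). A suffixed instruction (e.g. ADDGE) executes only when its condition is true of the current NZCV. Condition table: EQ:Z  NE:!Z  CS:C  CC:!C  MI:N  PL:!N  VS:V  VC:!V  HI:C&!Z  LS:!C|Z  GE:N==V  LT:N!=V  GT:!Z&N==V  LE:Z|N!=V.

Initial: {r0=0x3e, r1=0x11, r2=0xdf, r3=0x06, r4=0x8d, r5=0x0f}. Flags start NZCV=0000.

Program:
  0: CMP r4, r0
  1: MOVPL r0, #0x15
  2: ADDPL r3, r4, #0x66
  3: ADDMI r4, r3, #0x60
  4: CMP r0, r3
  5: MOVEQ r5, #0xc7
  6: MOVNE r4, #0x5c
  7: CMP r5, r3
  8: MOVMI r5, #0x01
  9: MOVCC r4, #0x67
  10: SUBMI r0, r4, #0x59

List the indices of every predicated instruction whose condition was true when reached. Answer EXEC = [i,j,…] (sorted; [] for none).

[0] flags=0011 → (cmp)
[1] flags=0011 PL?T → r0=0x15
[2] flags=0011 PL?T → r3=0xf3
[3] flags=0011 MI?F → skip
[4] flags=0000 → (cmp)
[5] flags=0000 EQ?F → skip
[6] flags=0000 NE?T → r4=0x5c
[7] flags=0000 → (cmp)
[8] flags=0000 MI?F → skip
[9] flags=0000 CC?T → r4=0x67
[10] flags=0000 MI?F → skip

EXEC = [1,2,6,9]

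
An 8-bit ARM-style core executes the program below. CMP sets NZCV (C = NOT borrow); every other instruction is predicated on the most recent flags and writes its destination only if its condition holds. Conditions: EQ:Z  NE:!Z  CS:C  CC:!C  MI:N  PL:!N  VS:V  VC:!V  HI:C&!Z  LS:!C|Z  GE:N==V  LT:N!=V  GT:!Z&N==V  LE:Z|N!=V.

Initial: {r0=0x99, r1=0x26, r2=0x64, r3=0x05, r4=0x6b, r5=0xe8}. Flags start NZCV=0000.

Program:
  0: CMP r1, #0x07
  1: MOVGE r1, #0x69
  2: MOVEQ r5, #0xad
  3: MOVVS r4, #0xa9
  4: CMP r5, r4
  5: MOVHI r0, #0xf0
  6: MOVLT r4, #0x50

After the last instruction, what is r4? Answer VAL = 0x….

VAL = 0x50

0: ✓ CMP  NZCV=0010
1: ✓ MOVGE  r1←0x69
2: · MOVEQ
3: · MOVVS
4: ✓ CMP  NZCV=0011
5: ✓ MOVHI  r0←0xf0
6: ✓ MOVLT  r4←0x50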